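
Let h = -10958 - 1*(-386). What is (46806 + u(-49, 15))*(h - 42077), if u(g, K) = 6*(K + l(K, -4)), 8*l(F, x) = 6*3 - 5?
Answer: -9878163327/4 ≈ -2.4695e+9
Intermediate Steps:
l(F, x) = 13/8 (l(F, x) = (6*3 - 5)/8 = (18 - 5)/8 = (⅛)*13 = 13/8)
u(g, K) = 39/4 + 6*K (u(g, K) = 6*(K + 13/8) = 6*(13/8 + K) = 39/4 + 6*K)
h = -10572 (h = -10958 + 386 = -10572)
(46806 + u(-49, 15))*(h - 42077) = (46806 + (39/4 + 6*15))*(-10572 - 42077) = (46806 + (39/4 + 90))*(-52649) = (46806 + 399/4)*(-52649) = (187623/4)*(-52649) = -9878163327/4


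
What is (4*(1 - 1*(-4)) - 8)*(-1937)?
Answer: -23244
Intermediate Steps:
(4*(1 - 1*(-4)) - 8)*(-1937) = (4*(1 + 4) - 8)*(-1937) = (4*5 - 8)*(-1937) = (20 - 8)*(-1937) = 12*(-1937) = -23244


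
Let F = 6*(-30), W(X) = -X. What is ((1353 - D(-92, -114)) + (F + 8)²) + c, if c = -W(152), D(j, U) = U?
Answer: 31203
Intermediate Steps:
F = -180
c = 152 (c = -(-1)*152 = -1*(-152) = 152)
((1353 - D(-92, -114)) + (F + 8)²) + c = ((1353 - 1*(-114)) + (-180 + 8)²) + 152 = ((1353 + 114) + (-172)²) + 152 = (1467 + 29584) + 152 = 31051 + 152 = 31203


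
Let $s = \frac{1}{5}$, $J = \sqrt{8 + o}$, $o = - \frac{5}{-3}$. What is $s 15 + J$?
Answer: $3 + \frac{\sqrt{87}}{3} \approx 6.1091$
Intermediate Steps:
$o = \frac{5}{3}$ ($o = \left(-5\right) \left(- \frac{1}{3}\right) = \frac{5}{3} \approx 1.6667$)
$J = \frac{\sqrt{87}}{3}$ ($J = \sqrt{8 + \frac{5}{3}} = \sqrt{\frac{29}{3}} = \frac{\sqrt{87}}{3} \approx 3.1091$)
$s = \frac{1}{5} \approx 0.2$
$s 15 + J = \frac{1}{5} \cdot 15 + \frac{\sqrt{87}}{3} = 3 + \frac{\sqrt{87}}{3}$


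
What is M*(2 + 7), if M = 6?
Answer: 54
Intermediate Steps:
M*(2 + 7) = 6*(2 + 7) = 6*9 = 54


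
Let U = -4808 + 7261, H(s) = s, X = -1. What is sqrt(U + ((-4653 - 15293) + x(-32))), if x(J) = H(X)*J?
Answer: I*sqrt(17461) ≈ 132.14*I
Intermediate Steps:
x(J) = -J
U = 2453
sqrt(U + ((-4653 - 15293) + x(-32))) = sqrt(2453 + ((-4653 - 15293) - 1*(-32))) = sqrt(2453 + (-19946 + 32)) = sqrt(2453 - 19914) = sqrt(-17461) = I*sqrt(17461)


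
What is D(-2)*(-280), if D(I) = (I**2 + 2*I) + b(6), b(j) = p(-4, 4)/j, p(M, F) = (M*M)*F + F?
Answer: -9520/3 ≈ -3173.3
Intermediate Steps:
p(M, F) = F + F*M**2 (p(M, F) = M**2*F + F = F*M**2 + F = F + F*M**2)
b(j) = 68/j (b(j) = (4*(1 + (-4)**2))/j = (4*(1 + 16))/j = (4*17)/j = 68/j)
D(I) = 34/3 + I**2 + 2*I (D(I) = (I**2 + 2*I) + 68/6 = (I**2 + 2*I) + 68*(1/6) = (I**2 + 2*I) + 34/3 = 34/3 + I**2 + 2*I)
D(-2)*(-280) = (34/3 + (-2)**2 + 2*(-2))*(-280) = (34/3 + 4 - 4)*(-280) = (34/3)*(-280) = -9520/3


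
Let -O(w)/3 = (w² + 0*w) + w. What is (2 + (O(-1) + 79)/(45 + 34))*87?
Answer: 261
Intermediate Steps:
O(w) = -3*w - 3*w² (O(w) = -3*((w² + 0*w) + w) = -3*((w² + 0) + w) = -3*(w² + w) = -3*(w + w²) = -3*w - 3*w²)
(2 + (O(-1) + 79)/(45 + 34))*87 = (2 + (-3*(-1)*(1 - 1) + 79)/(45 + 34))*87 = (2 + (-3*(-1)*0 + 79)/79)*87 = (2 + (0 + 79)*(1/79))*87 = (2 + 79*(1/79))*87 = (2 + 1)*87 = 3*87 = 261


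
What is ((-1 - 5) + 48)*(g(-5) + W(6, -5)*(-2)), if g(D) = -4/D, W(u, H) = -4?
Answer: 1848/5 ≈ 369.60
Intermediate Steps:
((-1 - 5) + 48)*(g(-5) + W(6, -5)*(-2)) = ((-1 - 5) + 48)*(-4/(-5) - 4*(-2)) = (-6 + 48)*(-4*(-⅕) + 8) = 42*(⅘ + 8) = 42*(44/5) = 1848/5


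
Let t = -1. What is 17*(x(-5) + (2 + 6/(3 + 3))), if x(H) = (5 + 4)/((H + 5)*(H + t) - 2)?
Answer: -51/2 ≈ -25.500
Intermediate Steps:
x(H) = 9/(-2 + (-1 + H)*(5 + H)) (x(H) = (5 + 4)/((H + 5)*(H - 1) - 2) = 9/((5 + H)*(-1 + H) - 2) = 9/((-1 + H)*(5 + H) - 2) = 9/(-2 + (-1 + H)*(5 + H)))
17*(x(-5) + (2 + 6/(3 + 3))) = 17*(9/(-7 + (-5)² + 4*(-5)) + (2 + 6/(3 + 3))) = 17*(9/(-7 + 25 - 20) + (2 + 6/6)) = 17*(9/(-2) + (2 + 6*(⅙))) = 17*(9*(-½) + (2 + 1)) = 17*(-9/2 + 3) = 17*(-3/2) = -51/2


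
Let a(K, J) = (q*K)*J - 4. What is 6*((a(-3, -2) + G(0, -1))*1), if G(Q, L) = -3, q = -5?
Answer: -222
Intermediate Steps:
a(K, J) = -4 - 5*J*K (a(K, J) = (-5*K)*J - 4 = -5*J*K - 4 = -4 - 5*J*K)
6*((a(-3, -2) + G(0, -1))*1) = 6*(((-4 - 5*(-2)*(-3)) - 3)*1) = 6*(((-4 - 30) - 3)*1) = 6*((-34 - 3)*1) = 6*(-37*1) = 6*(-37) = -222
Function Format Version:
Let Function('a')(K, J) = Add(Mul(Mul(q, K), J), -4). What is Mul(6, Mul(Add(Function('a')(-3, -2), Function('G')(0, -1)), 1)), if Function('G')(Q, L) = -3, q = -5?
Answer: -222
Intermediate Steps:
Function('a')(K, J) = Add(-4, Mul(-5, J, K)) (Function('a')(K, J) = Add(Mul(Mul(-5, K), J), -4) = Add(Mul(-5, J, K), -4) = Add(-4, Mul(-5, J, K)))
Mul(6, Mul(Add(Function('a')(-3, -2), Function('G')(0, -1)), 1)) = Mul(6, Mul(Add(Add(-4, Mul(-5, -2, -3)), -3), 1)) = Mul(6, Mul(Add(Add(-4, -30), -3), 1)) = Mul(6, Mul(Add(-34, -3), 1)) = Mul(6, Mul(-37, 1)) = Mul(6, -37) = -222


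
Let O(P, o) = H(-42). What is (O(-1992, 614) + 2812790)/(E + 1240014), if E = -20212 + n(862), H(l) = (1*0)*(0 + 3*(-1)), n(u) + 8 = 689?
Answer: 2812790/1220483 ≈ 2.3047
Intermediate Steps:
n(u) = 681 (n(u) = -8 + 689 = 681)
H(l) = 0 (H(l) = 0*(0 - 3) = 0*(-3) = 0)
O(P, o) = 0
E = -19531 (E = -20212 + 681 = -19531)
(O(-1992, 614) + 2812790)/(E + 1240014) = (0 + 2812790)/(-19531 + 1240014) = 2812790/1220483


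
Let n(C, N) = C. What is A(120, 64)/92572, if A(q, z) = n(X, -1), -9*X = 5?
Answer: -5/833148 ≈ -6.0013e-6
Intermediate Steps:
X = -5/9 (X = -⅑*5 = -5/9 ≈ -0.55556)
A(q, z) = -5/9
A(120, 64)/92572 = -5/9/92572 = -5/9*1/92572 = -5/833148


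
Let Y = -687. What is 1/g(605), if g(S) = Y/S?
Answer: -605/687 ≈ -0.88064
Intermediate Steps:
g(S) = -687/S
1/g(605) = 1/(-687/605) = -605/687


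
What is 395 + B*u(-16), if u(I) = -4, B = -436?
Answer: 2139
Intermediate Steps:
395 + B*u(-16) = 395 - 436*(-4) = 395 + 1744 = 2139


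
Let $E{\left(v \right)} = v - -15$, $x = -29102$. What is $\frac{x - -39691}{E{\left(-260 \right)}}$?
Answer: $- \frac{10589}{245} \approx -43.22$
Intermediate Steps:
$E{\left(v \right)} = 15 + v$ ($E{\left(v \right)} = v + 15 = 15 + v$)
$\frac{x - -39691}{E{\left(-260 \right)}} = \frac{-29102 - -39691}{15 - 260} = \frac{-29102 + 39691}{-245} = 10589 \left(- \frac{1}{245}\right) = - \frac{10589}{245}$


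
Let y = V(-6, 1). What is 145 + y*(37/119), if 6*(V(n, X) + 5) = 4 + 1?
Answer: 102605/714 ≈ 143.70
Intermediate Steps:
V(n, X) = -25/6 (V(n, X) = -5 + (4 + 1)/6 = -5 + (⅙)*5 = -5 + ⅚ = -25/6)
y = -25/6 ≈ -4.1667
145 + y*(37/119) = 145 - 925/(6*119) = 145 - 25/6*37/119 = 145 - 925/714 = 102605/714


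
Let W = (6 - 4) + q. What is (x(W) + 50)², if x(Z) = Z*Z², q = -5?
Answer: 529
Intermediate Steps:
W = -3 (W = (6 - 4) - 5 = 2 - 5 = -3)
x(Z) = Z³
(x(W) + 50)² = ((-3)³ + 50)² = (-27 + 50)² = 23² = 529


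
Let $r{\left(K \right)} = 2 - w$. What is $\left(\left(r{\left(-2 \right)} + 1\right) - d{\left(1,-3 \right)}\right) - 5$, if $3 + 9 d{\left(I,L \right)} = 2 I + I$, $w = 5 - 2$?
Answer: $-5$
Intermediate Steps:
$w = 3$ ($w = 5 - 2 = 3$)
$r{\left(K \right)} = -1$ ($r{\left(K \right)} = 2 - 3 = -1$)
$d{\left(I,L \right)} = - \frac{1}{3} + \frac{I}{3}$ ($d{\left(I,L \right)} = - \frac{1}{3} + \frac{2 I + I}{9} = - \frac{1}{3} + \frac{3 I}{9} = - \frac{1}{3} + \frac{I}{3}$)
$\left(\left(r{\left(-2 \right)} + 1\right) - d{\left(1,-3 \right)}\right) - 5 = \left(\left(-1 + 1\right) - \left(- \frac{1}{3} + \frac{1}{3} \cdot 1\right)\right) - 5 = \left(0 - \left(- \frac{1}{3} + \frac{1}{3}\right)\right) - 5 = \left(0 - 0\right) - 5 = \left(0 + 0\right) - 5 = 0 - 5 = -5$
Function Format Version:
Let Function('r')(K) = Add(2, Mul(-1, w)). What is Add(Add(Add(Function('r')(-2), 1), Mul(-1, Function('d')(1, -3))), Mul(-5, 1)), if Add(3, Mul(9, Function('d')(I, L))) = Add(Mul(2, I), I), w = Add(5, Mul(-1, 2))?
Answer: -5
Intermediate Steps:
w = 3 (w = Add(5, -2) = 3)
Function('r')(K) = -1 (Function('r')(K) = Add(2, Mul(-1, 3)) = Add(2, -3) = -1)
Function('d')(I, L) = Add(Rational(-1, 3), Mul(Rational(1, 3), I)) (Function('d')(I, L) = Add(Rational(-1, 3), Mul(Rational(1, 9), Add(Mul(2, I), I))) = Add(Rational(-1, 3), Mul(Rational(1, 9), Mul(3, I))) = Add(Rational(-1, 3), Mul(Rational(1, 3), I)))
Add(Add(Add(Function('r')(-2), 1), Mul(-1, Function('d')(1, -3))), Mul(-5, 1)) = Add(Add(Add(-1, 1), Mul(-1, Add(Rational(-1, 3), Mul(Rational(1, 3), 1)))), Mul(-5, 1)) = Add(Add(0, Mul(-1, Add(Rational(-1, 3), Rational(1, 3)))), -5) = Add(Add(0, Mul(-1, 0)), -5) = Add(Add(0, 0), -5) = Add(0, -5) = -5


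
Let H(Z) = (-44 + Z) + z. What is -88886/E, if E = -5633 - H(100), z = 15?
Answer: 44443/2852 ≈ 15.583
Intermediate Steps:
H(Z) = -29 + Z (H(Z) = (-44 + Z) + 15 = -29 + Z)
E = -5704 (E = -5633 - (-29 + 100) = -5633 - 1*71 = -5633 - 71 = -5704)
-88886/E = -88886/(-5704) = -88886*(-1/5704) = 44443/2852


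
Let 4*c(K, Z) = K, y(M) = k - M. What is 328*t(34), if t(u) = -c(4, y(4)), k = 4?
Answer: -328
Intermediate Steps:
y(M) = 4 - M
c(K, Z) = K/4
t(u) = -1 (t(u) = -4/4 = -1*1 = -1)
328*t(34) = 328*(-1) = -328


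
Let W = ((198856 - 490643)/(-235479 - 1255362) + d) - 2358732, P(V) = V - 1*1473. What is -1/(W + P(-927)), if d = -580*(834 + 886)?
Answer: 1490841/5007335081825 ≈ 2.9773e-7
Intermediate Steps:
P(V) = -1473 + V (P(V) = V - 1473 = -1473 + V)
d = -997600 (d = -580*1720 = -997600)
W = -5003757063425/1490841 (W = ((198856 - 490643)/(-235479 - 1255362) - 997600) - 2358732 = (-291787/(-1490841) - 997600) - 2358732 = (-291787*(-1/1490841) - 997600) - 2358732 = (291787/1490841 - 997600) - 2358732 = -1487262689813/1490841 - 2358732 = -5003757063425/1490841 ≈ -3.3563e+6)
-1/(W + P(-927)) = -1/(-5003757063425/1490841 + (-1473 - 927)) = -1/(-5003757063425/1490841 - 2400) = -1/(-5007335081825/1490841) = -1*(-1490841/5007335081825) = 1490841/5007335081825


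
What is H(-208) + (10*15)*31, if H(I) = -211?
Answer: 4439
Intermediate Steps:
H(-208) + (10*15)*31 = -211 + (10*15)*31 = -211 + 150*31 = -211 + 4650 = 4439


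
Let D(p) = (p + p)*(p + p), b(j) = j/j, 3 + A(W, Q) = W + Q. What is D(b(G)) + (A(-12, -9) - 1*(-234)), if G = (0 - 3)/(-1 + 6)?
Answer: 214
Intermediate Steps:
G = -3/5 ≈ -0.60000
A(W, Q) = -3 + Q + W (A(W, Q) = -3 + (W + Q) = -3 + (Q + W) = -3 + Q + W)
b(j) = 1
D(p) = 4*p**2 (D(p) = (2*p)*(2*p) = 4*p**2)
D(b(G)) + (A(-12, -9) - 1*(-234)) = 4*1**2 + ((-3 - 9 - 12) - 1*(-234)) = 4*1 + (-24 + 234) = 4 + 210 = 214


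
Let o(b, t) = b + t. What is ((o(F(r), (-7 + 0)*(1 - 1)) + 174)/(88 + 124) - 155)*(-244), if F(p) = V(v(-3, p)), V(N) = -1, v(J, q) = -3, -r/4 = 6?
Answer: 1993907/53 ≈ 37621.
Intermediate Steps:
r = -24 (r = -4*6 = -24)
F(p) = -1
((o(F(r), (-7 + 0)*(1 - 1)) + 174)/(88 + 124) - 155)*(-244) = (((-1 + (-7 + 0)*(1 - 1)) + 174)/(88 + 124) - 155)*(-244) = (((-1 - 7*0) + 174)/212 - 155)*(-244) = (((-1 + 0) + 174)*(1/212) - 155)*(-244) = ((-1 + 174)*(1/212) - 155)*(-244) = (173*(1/212) - 155)*(-244) = (173/212 - 155)*(-244) = -32687/212*(-244) = 1993907/53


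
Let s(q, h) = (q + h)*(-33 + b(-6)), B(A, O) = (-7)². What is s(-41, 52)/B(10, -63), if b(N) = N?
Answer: -429/49 ≈ -8.7551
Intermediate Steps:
B(A, O) = 49
s(q, h) = -39*h - 39*q (s(q, h) = (q + h)*(-33 - 6) = (h + q)*(-39) = -39*h - 39*q)
s(-41, 52)/B(10, -63) = (-39*52 - 39*(-41))/49 = (-2028 + 1599)*(1/49) = -429*1/49 = -429/49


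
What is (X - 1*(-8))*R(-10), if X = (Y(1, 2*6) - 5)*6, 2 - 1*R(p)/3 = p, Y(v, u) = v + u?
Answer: 2016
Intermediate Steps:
Y(v, u) = u + v
R(p) = 6 - 3*p
X = 48 (X = ((2*6 + 1) - 5)*6 = ((12 + 1) - 5)*6 = (13 - 5)*6 = 8*6 = 48)
(X - 1*(-8))*R(-10) = (48 - 1*(-8))*(6 - 3*(-10)) = (48 + 8)*(6 + 30) = 56*36 = 2016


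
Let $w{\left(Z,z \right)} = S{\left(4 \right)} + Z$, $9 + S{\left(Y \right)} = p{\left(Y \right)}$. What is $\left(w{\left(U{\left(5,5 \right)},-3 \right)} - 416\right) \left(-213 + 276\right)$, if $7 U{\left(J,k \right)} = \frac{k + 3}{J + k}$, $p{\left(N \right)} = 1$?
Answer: $- \frac{133524}{5} \approx -26705.0$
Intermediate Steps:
$S{\left(Y \right)} = -8$ ($S{\left(Y \right)} = -9 + 1 = -8$)
$U{\left(J,k \right)} = \frac{3 + k}{7 \left(J + k\right)}$ ($U{\left(J,k \right)} = \frac{\left(k + 3\right) \frac{1}{J + k}}{7} = \frac{\left(3 + k\right) \frac{1}{J + k}}{7} = \frac{\frac{1}{J + k} \left(3 + k\right)}{7} = \frac{3 + k}{7 \left(J + k\right)}$)
$w{\left(Z,z \right)} = -8 + Z$
$\left(w{\left(U{\left(5,5 \right)},-3 \right)} - 416\right) \left(-213 + 276\right) = \left(\left(-8 + \frac{3 + 5}{7 \left(5 + 5\right)}\right) - 416\right) \left(-213 + 276\right) = \left(\left(-8 + \frac{1}{7} \cdot \frac{1}{10} \cdot 8\right) - 416\right) 63 = \left(\left(-8 + \frac{4}{35}\right) - 416\right) 63 = \left(- \frac{276}{35} - 416\right) 63 = \left(- \frac{14836}{35}\right) 63 = - \frac{133524}{5}$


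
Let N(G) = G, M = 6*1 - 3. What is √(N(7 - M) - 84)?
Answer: 4*I*√5 ≈ 8.9443*I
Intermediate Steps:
M = 3 (M = 6 - 3 = 3)
√(N(7 - M) - 84) = √((7 - 1*3) - 84) = √((7 - 3) - 84) = √(4 - 84) = √(-80) = 4*I*√5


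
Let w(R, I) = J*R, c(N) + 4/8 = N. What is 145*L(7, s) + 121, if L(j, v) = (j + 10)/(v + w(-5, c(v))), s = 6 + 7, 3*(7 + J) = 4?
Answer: 22399/124 ≈ 180.64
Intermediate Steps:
J = -17/3 (J = -7 + (⅓)*4 = -7 + 4/3 = -17/3 ≈ -5.6667)
s = 13
c(N) = -½ + N
w(R, I) = -17*R/3
L(j, v) = (10 + j)/(85/3 + v) (L(j, v) = (j + 10)/(v - 17/3*(-5)) = (10 + j)/(v + 85/3) = (10 + j)/(85/3 + v))
145*L(7, s) + 121 = 145*(3*(10 + 7)/(85 + 3*13)) + 121 = 145*(3*17/(85 + 39)) + 121 = 145*(3*17/124) + 121 = 145*(3*(1/124)*17) + 121 = 145*(51/124) + 121 = 7395/124 + 121 = 22399/124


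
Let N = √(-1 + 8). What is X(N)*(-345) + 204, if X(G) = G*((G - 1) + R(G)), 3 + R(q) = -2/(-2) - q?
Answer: 204 + 1035*√7 ≈ 2942.4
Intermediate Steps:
N = √7 ≈ 2.6458
R(q) = -2 - q (R(q) = -3 + (-2/(-2) - q) = -3 + (-2*(-½) - q) = -3 + (1 - q) = -2 - q)
X(G) = -3*G (X(G) = G*((G - 1) + (-2 - G)) = G*((-1 + G) + (-2 - G)) = G*(-3) = -3*G)
X(N)*(-345) + 204 = -3*√7*(-345) + 204 = 1035*√7 + 204 = 204 + 1035*√7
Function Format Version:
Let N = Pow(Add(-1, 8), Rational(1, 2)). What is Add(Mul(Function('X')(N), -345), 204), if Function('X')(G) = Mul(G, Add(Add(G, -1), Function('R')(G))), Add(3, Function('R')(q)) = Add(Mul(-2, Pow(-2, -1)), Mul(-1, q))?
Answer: Add(204, Mul(1035, Pow(7, Rational(1, 2)))) ≈ 2942.4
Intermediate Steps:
N = Pow(7, Rational(1, 2)) ≈ 2.6458
Function('R')(q) = Add(-2, Mul(-1, q)) (Function('R')(q) = Add(-3, Add(Mul(-2, Pow(-2, -1)), Mul(-1, q))) = Add(-3, Add(Mul(-2, Rational(-1, 2)), Mul(-1, q))) = Add(-3, Add(1, Mul(-1, q))) = Add(-2, Mul(-1, q)))
Function('X')(G) = Mul(-3, G) (Function('X')(G) = Mul(G, Add(Add(G, -1), Add(-2, Mul(-1, G)))) = Mul(G, Add(Add(-1, G), Add(-2, Mul(-1, G)))) = Mul(G, -3) = Mul(-3, G))
Add(Mul(Function('X')(N), -345), 204) = Add(Mul(Mul(-3, Pow(7, Rational(1, 2))), -345), 204) = Add(Mul(1035, Pow(7, Rational(1, 2))), 204) = Add(204, Mul(1035, Pow(7, Rational(1, 2))))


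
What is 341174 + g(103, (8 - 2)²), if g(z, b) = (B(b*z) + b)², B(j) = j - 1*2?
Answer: 14343738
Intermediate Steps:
B(j) = -2 + j (B(j) = j - 2 = -2 + j)
g(z, b) = (-2 + b + b*z)² (g(z, b) = ((-2 + b*z) + b)² = (-2 + b + b*z)²)
341174 + g(103, (8 - 2)²) = 341174 + (-2 + (8 - 2)² + (8 - 2)²*103)² = 341174 + (-2 + 6² + 6²*103)² = 341174 + (-2 + 36 + 36*103)² = 341174 + (-2 + 36 + 3708)² = 341174 + 3742² = 341174 + 14002564 = 14343738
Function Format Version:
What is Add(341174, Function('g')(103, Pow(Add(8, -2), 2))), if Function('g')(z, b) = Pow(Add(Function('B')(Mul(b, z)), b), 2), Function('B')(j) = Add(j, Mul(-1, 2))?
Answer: 14343738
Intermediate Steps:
Function('B')(j) = Add(-2, j) (Function('B')(j) = Add(j, -2) = Add(-2, j))
Function('g')(z, b) = Pow(Add(-2, b, Mul(b, z)), 2) (Function('g')(z, b) = Pow(Add(Add(-2, Mul(b, z)), b), 2) = Pow(Add(-2, b, Mul(b, z)), 2))
Add(341174, Function('g')(103, Pow(Add(8, -2), 2))) = Add(341174, Pow(Add(-2, Pow(Add(8, -2), 2), Mul(Pow(Add(8, -2), 2), 103)), 2)) = Add(341174, Pow(Add(-2, Pow(6, 2), Mul(Pow(6, 2), 103)), 2)) = Add(341174, Pow(Add(-2, 36, Mul(36, 103)), 2)) = Add(341174, Pow(Add(-2, 36, 3708), 2)) = Add(341174, Pow(3742, 2)) = Add(341174, 14002564) = 14343738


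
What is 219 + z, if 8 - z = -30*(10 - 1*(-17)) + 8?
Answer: 1029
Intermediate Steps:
z = 810 (z = 8 - (-30*(10 - 1*(-17)) + 8) = 8 - (-30*(10 + 17) + 8) = 8 - (-30*27 + 8) = 8 - (-810 + 8) = 8 - 1*(-802) = 8 + 802 = 810)
219 + z = 219 + 810 = 1029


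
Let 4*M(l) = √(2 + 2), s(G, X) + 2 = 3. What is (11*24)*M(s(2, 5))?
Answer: 132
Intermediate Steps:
s(G, X) = 1 (s(G, X) = -2 + 3 = 1)
M(l) = ½ (M(l) = √(2 + 2)/4 = √4/4 = (¼)*2 = ½)
(11*24)*M(s(2, 5)) = (11*24)*(½) = 264*(½) = 132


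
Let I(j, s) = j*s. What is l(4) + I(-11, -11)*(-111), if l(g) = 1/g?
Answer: -53723/4 ≈ -13431.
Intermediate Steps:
l(4) + I(-11, -11)*(-111) = 1/4 - 11*(-11)*(-111) = 1/4 + 121*(-111) = 1/4 - 13431 = -53723/4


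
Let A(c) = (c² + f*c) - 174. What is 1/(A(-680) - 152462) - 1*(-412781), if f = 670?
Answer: 60198329915/145836 ≈ 4.1278e+5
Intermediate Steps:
A(c) = -174 + c² + 670*c (A(c) = (c² + 670*c) - 174 = -174 + c² + 670*c)
1/(A(-680) - 152462) - 1*(-412781) = 1/((-174 + (-680)² + 670*(-680)) - 152462) - 1*(-412781) = 1/((-174 + 462400 - 455600) - 152462) + 412781 = 1/(6626 - 152462) + 412781 = 1/(-145836) + 412781 = -1/145836 + 412781 = 60198329915/145836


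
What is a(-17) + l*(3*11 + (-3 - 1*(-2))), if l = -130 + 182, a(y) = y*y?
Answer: 1953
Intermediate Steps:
a(y) = y²
l = 52
a(-17) + l*(3*11 + (-3 - 1*(-2))) = (-17)² + 52*(3*11 + (-3 - 1*(-2))) = 289 + 52*(33 + (-3 + 2)) = 289 + 52*(33 - 1) = 289 + 52*32 = 289 + 1664 = 1953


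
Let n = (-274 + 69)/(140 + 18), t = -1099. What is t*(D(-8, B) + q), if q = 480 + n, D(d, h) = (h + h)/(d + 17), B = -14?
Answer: -743243809/1422 ≈ -5.2268e+5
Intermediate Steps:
D(d, h) = 2*h/(17 + d) (D(d, h) = (2*h)/(17 + d) = 2*h/(17 + d))
n = -205/158 ≈ -1.2975
q = 75635/158 (q = 480 - 205/158 = 75635/158 ≈ 478.70)
t*(D(-8, B) + q) = -1099*(2*(-14)/(17 - 8) + 75635/158) = -1099*(2*(-14)/9 + 75635/158) = -1099*(2*(-14)*(⅑) + 75635/158) = -1099*(-28/9 + 75635/158) = -1099*676291/1422 = -743243809/1422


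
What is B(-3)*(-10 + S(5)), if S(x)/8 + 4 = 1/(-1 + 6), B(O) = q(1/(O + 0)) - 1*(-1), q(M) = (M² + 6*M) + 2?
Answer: -404/9 ≈ -44.889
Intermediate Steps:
q(M) = 2 + M² + 6*M
B(O) = 3 + O⁻² + 6/O (B(O) = (2 + (1/(O + 0))² + 6/(O + 0)) - 1*(-1) = (2 + (1/O)² + 6/O) + 1 = (2 + O⁻² + 6/O) + 1 = 3 + O⁻² + 6/O)
S(x) = -152/5 (S(x) = -32 + 8/(-1 + 6) = -32 + 8/5 = -152/5)
B(-3)*(-10 + S(5)) = (3 + (-3)⁻² + 6/(-3))*(-10 - 152/5) = (3 + ⅑ + 6*(-⅓))*(-202/5) = (3 + ⅑ - 2)*(-202/5) = (10/9)*(-202/5) = -404/9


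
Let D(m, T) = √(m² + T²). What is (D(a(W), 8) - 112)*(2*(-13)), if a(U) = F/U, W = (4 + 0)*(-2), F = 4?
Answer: 2912 - 13*√257 ≈ 2703.6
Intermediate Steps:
W = -8 (W = 4*(-2) = -8)
a(U) = 4/U
D(m, T) = √(T² + m²)
(D(a(W), 8) - 112)*(2*(-13)) = (√(8² + (4/(-8))²) - 112)*(2*(-13)) = (√(64 + (4*(-⅛))²) - 112)*(-26) = (√(64 + (-½)²) - 112)*(-26) = (√(64 + ¼) - 112)*(-26) = (√(257/4) - 112)*(-26) = (√257/2 - 112)*(-26) = (-112 + √257/2)*(-26) = 2912 - 13*√257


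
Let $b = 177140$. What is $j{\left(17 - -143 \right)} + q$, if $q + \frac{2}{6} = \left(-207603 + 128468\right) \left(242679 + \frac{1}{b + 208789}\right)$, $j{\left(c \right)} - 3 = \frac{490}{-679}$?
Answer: $- \frac{718918983796640302}{37435113} \approx -1.9204 \cdot 10^{10}$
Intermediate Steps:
$j{\left(c \right)} = \frac{221}{97}$ ($j{\left(c \right)} = 3 + \frac{490}{-679} = 3 + 490 \left(- \frac{1}{679}\right) = 3 - \frac{70}{97} = \frac{221}{97}$)
$q = - \frac{7411535916308563}{385929}$ ($q = - \frac{1}{3} + \left(-207603 + 128468\right) \left(242679 + \frac{1}{177140 + 208789}\right) = - \frac{1}{3} - 79135 \left(242679 + \frac{1}{385929}\right) = - \frac{1}{3} - \frac{7411535916179920}{385929} = - \frac{7411535916308563}{385929} \approx -1.9204 \cdot 10^{10}$)
$j{\left(17 - -143 \right)} + q = \frac{221}{97} - \frac{7411535916308563}{385929} = - \frac{718918983796640302}{37435113}$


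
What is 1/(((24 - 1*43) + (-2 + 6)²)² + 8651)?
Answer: 1/8660 ≈ 0.00011547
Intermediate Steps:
1/(((24 - 1*43) + (-2 + 6)²)² + 8651) = 1/(((24 - 43) + 4²)² + 8651) = 1/((-19 + 16)² + 8651) = 1/((-3)² + 8651) = 1/(9 + 8651) = 1/8660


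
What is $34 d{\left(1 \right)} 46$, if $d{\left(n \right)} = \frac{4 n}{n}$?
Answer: $6256$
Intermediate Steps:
$d{\left(n \right)} = 4$
$34 d{\left(1 \right)} 46 = 34 \cdot 4 \cdot 46 = 136 \cdot 46 = 6256$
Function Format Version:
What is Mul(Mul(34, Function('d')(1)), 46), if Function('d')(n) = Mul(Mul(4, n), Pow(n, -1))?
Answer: 6256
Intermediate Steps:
Function('d')(n) = 4
Mul(Mul(34, Function('d')(1)), 46) = Mul(Mul(34, 4), 46) = Mul(136, 46) = 6256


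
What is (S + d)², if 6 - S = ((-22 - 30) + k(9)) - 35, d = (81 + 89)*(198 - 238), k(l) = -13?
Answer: 44809636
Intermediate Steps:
d = -6800 (d = 170*(-40) = -6800)
S = 106 (S = 6 - (((-22 - 30) - 13) - 35) = 6 - ((-52 - 13) - 35) = 6 - (-65 - 35) = 6 - 1*(-100) = 6 + 100 = 106)
(S + d)² = (106 - 6800)² = (-6694)² = 44809636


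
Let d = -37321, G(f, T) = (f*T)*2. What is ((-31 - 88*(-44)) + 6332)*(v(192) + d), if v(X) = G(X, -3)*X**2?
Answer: -432399794277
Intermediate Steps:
G(f, T) = 2*T*f (G(f, T) = (T*f)*2 = 2*T*f)
v(X) = -6*X**3 (v(X) = (2*(-3)*X)*X**2 = (-6*X)*X**2 = -6*X**3)
((-31 - 88*(-44)) + 6332)*(v(192) + d) = ((-31 - 88*(-44)) + 6332)*(-6*192**3 - 37321) = ((-31 + 3872) + 6332)*(-6*7077888 - 37321) = (3841 + 6332)*(-42467328 - 37321) = 10173*(-42504649) = -432399794277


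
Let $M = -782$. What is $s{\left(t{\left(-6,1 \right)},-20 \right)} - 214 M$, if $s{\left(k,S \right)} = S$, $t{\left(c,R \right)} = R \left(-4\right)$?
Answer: $167328$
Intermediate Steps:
$t{\left(c,R \right)} = - 4 R$
$s{\left(t{\left(-6,1 \right)},-20 \right)} - 214 M = -20 - -167348 = -20 + 167348 = 167328$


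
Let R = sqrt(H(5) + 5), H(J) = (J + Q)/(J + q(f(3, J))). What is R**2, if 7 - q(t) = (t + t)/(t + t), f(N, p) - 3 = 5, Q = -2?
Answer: 58/11 ≈ 5.2727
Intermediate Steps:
f(N, p) = 8 (f(N, p) = 3 + 5 = 8)
q(t) = 6 (q(t) = 7 - (t + t)/(t + t) = 7 - 2*t/(2*t) = 7 - 2*t*1/(2*t) = 7 - 1*1 = 7 - 1 = 6)
H(J) = (-2 + J)/(6 + J) (H(J) = (J - 2)/(J + 6) = (-2 + J)/(6 + J))
R = sqrt(638)/11 (R = sqrt((-2 + 5)/(6 + 5) + 5) = sqrt(3/11 + 5) = sqrt(58/11) = sqrt(638)/11 ≈ 2.2962)
R**2 = (sqrt(638)/11)**2 = 58/11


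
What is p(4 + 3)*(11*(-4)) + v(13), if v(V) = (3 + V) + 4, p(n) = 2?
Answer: -68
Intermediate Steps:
v(V) = 7 + V
p(4 + 3)*(11*(-4)) + v(13) = 2*(11*(-4)) + (7 + 13) = 2*(-44) + 20 = -88 + 20 = -68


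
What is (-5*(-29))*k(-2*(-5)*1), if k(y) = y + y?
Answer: 2900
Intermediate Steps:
k(y) = 2*y
(-5*(-29))*k(-2*(-5)*1) = (-5*(-29))*(2*(-2*(-5)*1)) = 145*(2*(10*1)) = 145*(2*10) = 145*20 = 2900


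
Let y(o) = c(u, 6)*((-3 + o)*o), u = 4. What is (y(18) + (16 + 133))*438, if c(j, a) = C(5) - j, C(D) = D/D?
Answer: -289518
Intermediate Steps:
C(D) = 1
c(j, a) = 1 - j
y(o) = -3*o*(-3 + o) (y(o) = (1 - 1*4)*((-3 + o)*o) = (1 - 4)*(o*(-3 + o)) = -3*o*(-3 + o))
(y(18) + (16 + 133))*438 = (3*18*(3 - 1*18) + (16 + 133))*438 = (3*18*(3 - 18) + 149)*438 = (3*18*(-15) + 149)*438 = (-810 + 149)*438 = -661*438 = -289518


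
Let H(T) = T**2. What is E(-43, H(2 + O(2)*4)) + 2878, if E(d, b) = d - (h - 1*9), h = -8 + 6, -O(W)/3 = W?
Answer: 2846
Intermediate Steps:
O(W) = -3*W
h = -2
E(d, b) = 11 + d (E(d, b) = d - (-2 - 1*9) = d - (-2 - 9) = d - 1*(-11) = d + 11 = 11 + d)
E(-43, H(2 + O(2)*4)) + 2878 = (11 - 43) + 2878 = -32 + 2878 = 2846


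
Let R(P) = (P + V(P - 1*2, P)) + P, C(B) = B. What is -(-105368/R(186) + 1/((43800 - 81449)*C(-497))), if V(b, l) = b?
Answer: 492899728987/2600905867 ≈ 189.51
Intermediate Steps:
R(P) = -2 + 3*P (R(P) = (P + (P - 1*2)) + P = (P + (P - 2)) + P = (P + (-2 + P)) + P = (-2 + 2*P) + P = -2 + 3*P)
-(-105368/R(186) + 1/((43800 - 81449)*C(-497))) = -(-105368/(-2 + 3*186) + 1/((43800 - 81449)*(-497))) = -(-105368/(-2 + 558) - 1/497/(-37649)) = -(-105368/556 - 1/37649*(-1/497)) = -(-105368*1/556 + 1/18711553) = -(-26342/139 + 1/18711553) = -1*(-492899728987/2600905867) = 492899728987/2600905867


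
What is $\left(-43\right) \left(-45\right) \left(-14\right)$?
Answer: $-27090$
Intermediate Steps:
$\left(-43\right) \left(-45\right) \left(-14\right) = 1935 \left(-14\right) = -27090$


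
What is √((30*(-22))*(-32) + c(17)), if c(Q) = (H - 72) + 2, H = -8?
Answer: 3*√2338 ≈ 145.06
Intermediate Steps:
c(Q) = -78 (c(Q) = (-8 - 72) + 2 = -80 + 2 = -78)
√((30*(-22))*(-32) + c(17)) = √((30*(-22))*(-32) - 78) = √(-660*(-32) - 78) = √(21120 - 78) = √21042 = 3*√2338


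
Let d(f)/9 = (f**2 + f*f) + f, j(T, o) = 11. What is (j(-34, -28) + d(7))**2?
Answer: 913936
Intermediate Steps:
d(f) = 9*f + 18*f**2 (d(f) = 9*((f**2 + f*f) + f) = 9*((f**2 + f**2) + f) = 9*(2*f**2 + f) = 9*(f + 2*f**2) = 9*f + 18*f**2)
(j(-34, -28) + d(7))**2 = (11 + 9*7*(1 + 2*7))**2 = (11 + 9*7*(1 + 14))**2 = (11 + 9*7*15)**2 = (11 + 945)**2 = 956**2 = 913936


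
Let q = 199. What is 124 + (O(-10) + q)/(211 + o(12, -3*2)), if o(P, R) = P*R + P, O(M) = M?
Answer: 18913/151 ≈ 125.25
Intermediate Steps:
o(P, R) = P + P*R
124 + (O(-10) + q)/(211 + o(12, -3*2)) = 124 + (-10 + 199)/(211 + 12*(1 - 3*2)) = 124 + 189/(211 + 12*(1 - 6)) = 124 + 189/(211 + 12*(-5)) = 124 + 189/(211 - 60) = 124 + 189/151 = 18913/151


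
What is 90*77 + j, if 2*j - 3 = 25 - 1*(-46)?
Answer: 6967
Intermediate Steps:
j = 37 (j = 3/2 + (25 - 1*(-46))/2 = 3/2 + (25 + 46)/2 = 3/2 + (½)*71 = 3/2 + 71/2 = 37)
90*77 + j = 90*77 + 37 = 6930 + 37 = 6967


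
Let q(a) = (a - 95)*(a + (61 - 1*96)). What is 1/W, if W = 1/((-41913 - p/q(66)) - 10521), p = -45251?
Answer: -47183417/899 ≈ -52484.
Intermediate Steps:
q(a) = (-95 + a)*(-35 + a) (q(a) = (-95 + a)*(a + (61 - 96)) = (-95 + a)*(a - 35) = (-95 + a)*(-35 + a))
W = -899/47183417 (W = 1/((-41913 - (-45251)/(3325 + 66**2 - 130*66)) - 10521) = 1/((-41913 - (-45251)/(3325 + 4356 - 8580)) - 10521) = 1/((-41913 - (-45251)/(-899)) - 10521) = 1/((-41913 - (-45251)*(-1)/899) - 10521) = 1/((-41913 - 1*45251/899) - 10521) = 1/((-41913 - 45251/899) - 10521) = 1/(-37725038/899 - 10521) = 1/(-47183417/899) = -899/47183417 ≈ -1.9053e-5)
1/W = 1/(-899/47183417) = -47183417/899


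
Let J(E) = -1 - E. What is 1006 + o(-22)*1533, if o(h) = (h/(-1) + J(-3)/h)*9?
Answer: 3336143/11 ≈ 3.0329e+5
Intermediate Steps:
o(h) = -9*h + 18/h (o(h) = (h/(-1) + (-1 - 1*(-3))/h)*9 = (h*(-1) + (-1 + 3)/h)*9 = (-h + 2/h)*9 = -9*h + 18/h)
1006 + o(-22)*1533 = 1006 + (-9*(-22) + 18/(-22))*1533 = 1006 + (198 + 18*(-1/22))*1533 = 1006 + (198 - 9/11)*1533 = 1006 + (2169/11)*1533 = 1006 + 3325077/11 = 3336143/11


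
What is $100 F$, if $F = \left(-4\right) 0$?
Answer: $0$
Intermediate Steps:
$F = 0$
$100 F = 100 \cdot 0 = 0$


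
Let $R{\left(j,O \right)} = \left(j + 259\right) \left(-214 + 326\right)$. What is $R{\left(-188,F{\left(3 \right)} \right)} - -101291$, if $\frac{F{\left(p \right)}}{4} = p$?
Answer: $109243$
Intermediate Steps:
$F{\left(p \right)} = 4 p$
$R{\left(j,O \right)} = 29008 + 112 j$ ($R{\left(j,O \right)} = \left(259 + j\right) 112 = 29008 + 112 j$)
$R{\left(-188,F{\left(3 \right)} \right)} - -101291 = \left(29008 + 112 \left(-188\right)\right) - -101291 = \left(29008 - 21056\right) + 101291 = 7952 + 101291 = 109243$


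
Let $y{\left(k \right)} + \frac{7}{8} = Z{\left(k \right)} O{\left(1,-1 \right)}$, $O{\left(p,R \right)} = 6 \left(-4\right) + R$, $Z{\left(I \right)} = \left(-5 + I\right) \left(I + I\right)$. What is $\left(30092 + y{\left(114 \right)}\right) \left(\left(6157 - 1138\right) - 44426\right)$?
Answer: $\frac{186382145097}{8} \approx 2.3298 \cdot 10^{10}$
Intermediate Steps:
$Z{\left(I \right)} = 2 I \left(-5 + I\right)$ ($Z{\left(I \right)} = \left(-5 + I\right) 2 I = 2 I \left(-5 + I\right)$)
$O{\left(p,R \right)} = -24 + R$
$y{\left(k \right)} = - \frac{7}{8} - 50 k \left(-5 + k\right)$ ($y{\left(k \right)} = - \frac{7}{8} + 2 k \left(-5 + k\right) \left(-24 - 1\right) = - \frac{7}{8} + 2 k \left(-5 + k\right) \left(-25\right) = - \frac{7}{8} - 50 k \left(-5 + k\right)$)
$\left(30092 + y{\left(114 \right)}\right) \left(\left(6157 - 1138\right) - 44426\right) = \left(30092 - \left(\frac{7}{8} + 5700 \left(-5 + 114\right)\right)\right) \left(\left(6157 - 1138\right) - 44426\right) = \left(30092 - \left(\frac{7}{8} + 5700 \cdot 109\right)\right) \left(\left(6157 - 1138\right) - 44426\right) = \left(30092 - \frac{4970407}{8}\right) \left(5019 - 44426\right) = \left(30092 - \frac{4970407}{8}\right) \left(-39407\right) = \left(- \frac{4729671}{8}\right) \left(-39407\right) = \frac{186382145097}{8}$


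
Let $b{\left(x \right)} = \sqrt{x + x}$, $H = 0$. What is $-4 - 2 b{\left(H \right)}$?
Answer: $-4$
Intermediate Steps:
$b{\left(x \right)} = \sqrt{2} \sqrt{x}$ ($b{\left(x \right)} = \sqrt{2 x} = \sqrt{2} \sqrt{x}$)
$-4 - 2 b{\left(H \right)} = -4 - 2 \sqrt{2} \sqrt{0} = -4 - 2 \sqrt{2} \cdot 0 = -4 - 0 = -4 + 0 = -4$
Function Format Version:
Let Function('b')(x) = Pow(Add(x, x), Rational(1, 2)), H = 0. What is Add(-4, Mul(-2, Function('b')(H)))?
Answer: -4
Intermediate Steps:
Function('b')(x) = Mul(Pow(2, Rational(1, 2)), Pow(x, Rational(1, 2))) (Function('b')(x) = Pow(Mul(2, x), Rational(1, 2)) = Mul(Pow(2, Rational(1, 2)), Pow(x, Rational(1, 2))))
Add(-4, Mul(-2, Function('b')(H))) = Add(-4, Mul(-2, Mul(Pow(2, Rational(1, 2)), Pow(0, Rational(1, 2))))) = Add(-4, Mul(-2, Mul(Pow(2, Rational(1, 2)), 0))) = Add(-4, Mul(-2, 0)) = Add(-4, 0) = -4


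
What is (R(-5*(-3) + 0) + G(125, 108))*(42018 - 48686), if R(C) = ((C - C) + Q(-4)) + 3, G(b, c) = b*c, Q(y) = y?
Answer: -90011332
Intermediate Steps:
R(C) = -1 (R(C) = ((C - C) - 4) + 3 = (0 - 4) + 3 = -4 + 3 = -1)
(R(-5*(-3) + 0) + G(125, 108))*(42018 - 48686) = (-1 + 125*108)*(42018 - 48686) = (-1 + 13500)*(-6668) = 13499*(-6668) = -90011332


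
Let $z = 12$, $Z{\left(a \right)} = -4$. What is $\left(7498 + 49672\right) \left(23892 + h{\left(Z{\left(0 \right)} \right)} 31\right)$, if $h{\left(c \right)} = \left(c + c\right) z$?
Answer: $1195767720$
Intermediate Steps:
$h{\left(c \right)} = 24 c$ ($h{\left(c \right)} = \left(c + c\right) 12 = 2 c 12 = 24 c$)
$\left(7498 + 49672\right) \left(23892 + h{\left(Z{\left(0 \right)} \right)} 31\right) = \left(7498 + 49672\right) \left(23892 + 24 \left(-4\right) 31\right) = 57170 \left(23892 - 2976\right) = 57170 \cdot 20916 = 1195767720$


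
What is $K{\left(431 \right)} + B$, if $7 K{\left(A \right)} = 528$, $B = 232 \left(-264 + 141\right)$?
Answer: $- \frac{199224}{7} \approx -28461.0$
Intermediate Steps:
$B = -28536$ ($B = 232 \left(-123\right) = -28536$)
$K{\left(A \right)} = \frac{528}{7}$ ($K{\left(A \right)} = \frac{1}{7} \cdot 528 = \frac{528}{7}$)
$K{\left(431 \right)} + B = \frac{528}{7} - 28536 = - \frac{199224}{7}$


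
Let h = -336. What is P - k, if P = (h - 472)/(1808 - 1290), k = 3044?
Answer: -788800/259 ≈ -3045.6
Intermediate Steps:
P = -404/259 (P = (-336 - 472)/(1808 - 1290) = -808/518 = -808*1/518 = -404/259 ≈ -1.5598)
P - k = -404/259 - 1*3044 = -404/259 - 3044 = -788800/259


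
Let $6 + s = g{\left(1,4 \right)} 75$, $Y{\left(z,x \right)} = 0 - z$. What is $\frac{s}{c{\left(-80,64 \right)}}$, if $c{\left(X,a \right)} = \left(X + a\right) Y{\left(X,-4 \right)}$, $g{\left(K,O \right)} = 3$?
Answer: $- \frac{219}{1280} \approx -0.17109$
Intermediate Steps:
$Y{\left(z,x \right)} = - z$
$c{\left(X,a \right)} = - X \left(X + a\right)$ ($c{\left(X,a \right)} = \left(X + a\right) \left(- X\right) = - X \left(X + a\right)$)
$s = 219$ ($s = -6 + 3 \cdot 75 = -6 + 225 = 219$)
$\frac{s}{c{\left(-80,64 \right)}} = \frac{219}{\left(-1\right) \left(-80\right) \left(-80 + 64\right)} = \frac{219}{\left(-1\right) \left(-80\right) \left(-16\right)} = \frac{219}{-1280} = 219 \left(- \frac{1}{1280}\right) = - \frac{219}{1280}$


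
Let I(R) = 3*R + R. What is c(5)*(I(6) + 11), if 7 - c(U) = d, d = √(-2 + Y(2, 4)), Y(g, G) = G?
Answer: 245 - 35*√2 ≈ 195.50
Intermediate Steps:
I(R) = 4*R
d = √2 (d = √(-2 + 4) = √2 ≈ 1.4142)
c(U) = 7 - √2
c(5)*(I(6) + 11) = (7 - √2)*(4*6 + 11) = (7 - √2)*(24 + 11) = (7 - √2)*35 = 245 - 35*√2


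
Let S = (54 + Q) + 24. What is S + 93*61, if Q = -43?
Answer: 5708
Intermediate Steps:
S = 35 (S = (54 - 43) + 24 = 11 + 24 = 35)
S + 93*61 = 35 + 93*61 = 35 + 5673 = 5708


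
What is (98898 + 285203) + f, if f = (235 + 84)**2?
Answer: 485862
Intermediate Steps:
f = 101761 (f = 319**2 = 101761)
(98898 + 285203) + f = (98898 + 285203) + 101761 = 384101 + 101761 = 485862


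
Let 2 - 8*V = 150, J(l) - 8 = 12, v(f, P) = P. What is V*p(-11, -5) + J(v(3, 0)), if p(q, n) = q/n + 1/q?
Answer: -1046/55 ≈ -19.018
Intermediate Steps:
p(q, n) = 1/q + q/n (p(q, n) = q/n + 1/q = 1/q + q/n)
J(l) = 20 (J(l) = 8 + 12 = 20)
V = -37/2 (V = ¼ - ⅛*150 = ¼ - 75/4 = -37/2 ≈ -18.500)
V*p(-11, -5) + J(v(3, 0)) = -37*(1/(-11) - 11/(-5))/2 + 20 = -37*(-1/11 - 11*(-⅕))/2 + 20 = -37*(-1/11 + 11/5)/2 + 20 = -37/2*116/55 + 20 = -2146/55 + 20 = -1046/55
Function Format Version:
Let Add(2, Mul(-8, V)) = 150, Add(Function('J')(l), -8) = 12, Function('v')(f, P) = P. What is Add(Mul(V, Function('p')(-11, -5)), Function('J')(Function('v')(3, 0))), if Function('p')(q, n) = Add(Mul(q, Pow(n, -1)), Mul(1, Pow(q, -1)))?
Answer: Rational(-1046, 55) ≈ -19.018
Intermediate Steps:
Function('p')(q, n) = Add(Pow(q, -1), Mul(q, Pow(n, -1))) (Function('p')(q, n) = Add(Mul(q, Pow(n, -1)), Pow(q, -1)) = Add(Pow(q, -1), Mul(q, Pow(n, -1))))
Function('J')(l) = 20 (Function('J')(l) = Add(8, 12) = 20)
V = Rational(-37, 2) (V = Add(Rational(1, 4), Mul(Rational(-1, 8), 150)) = Add(Rational(1, 4), Rational(-75, 4)) = Rational(-37, 2) ≈ -18.500)
Add(Mul(V, Function('p')(-11, -5)), Function('J')(Function('v')(3, 0))) = Add(Mul(Rational(-37, 2), Add(Pow(-11, -1), Mul(-11, Pow(-5, -1)))), 20) = Add(Mul(Rational(-37, 2), Add(Rational(-1, 11), Mul(-11, Rational(-1, 5)))), 20) = Add(Mul(Rational(-37, 2), Add(Rational(-1, 11), Rational(11, 5))), 20) = Add(Mul(Rational(-37, 2), Rational(116, 55)), 20) = Add(Rational(-2146, 55), 20) = Rational(-1046, 55)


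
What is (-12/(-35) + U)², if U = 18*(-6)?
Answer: 14197824/1225 ≈ 11590.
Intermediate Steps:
U = -108
(-12/(-35) + U)² = (-12/(-35) - 108)² = (-12*(-1/35) - 108)² = (12/35 - 108)² = (-3768/35)² = 14197824/1225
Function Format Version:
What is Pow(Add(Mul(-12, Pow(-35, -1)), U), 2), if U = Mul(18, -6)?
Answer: Rational(14197824, 1225) ≈ 11590.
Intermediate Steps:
U = -108
Pow(Add(Mul(-12, Pow(-35, -1)), U), 2) = Pow(Add(Mul(-12, Pow(-35, -1)), -108), 2) = Pow(Add(Mul(-12, Rational(-1, 35)), -108), 2) = Pow(Add(Rational(12, 35), -108), 2) = Pow(Rational(-3768, 35), 2) = Rational(14197824, 1225)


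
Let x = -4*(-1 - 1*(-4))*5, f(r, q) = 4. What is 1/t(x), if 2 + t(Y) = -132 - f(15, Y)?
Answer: -1/138 ≈ -0.0072464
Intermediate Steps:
x = -60 (x = -4*(-1 + 4)*5 = -4*3*5 = -12*5 = -60)
t(Y) = -138 (t(Y) = -2 + (-132 - 1*4) = -2 + (-132 - 4) = -2 - 136 = -138)
1/t(x) = 1/(-138) = -1/138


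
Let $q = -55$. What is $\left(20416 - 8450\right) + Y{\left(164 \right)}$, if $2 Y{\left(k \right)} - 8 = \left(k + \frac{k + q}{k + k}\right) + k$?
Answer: $\frac{7960013}{656} \approx 12134.0$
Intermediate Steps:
$Y{\left(k \right)} = 4 + k + \frac{-55 + k}{4 k}$ ($Y{\left(k \right)} = 4 + \frac{\left(k + \frac{k - 55}{k + k}\right) + k}{2} = 4 + \frac{\left(k + \frac{-55 + k}{2 k}\right) + k}{2} = 4 + \frac{2 k + \frac{-55 + k}{2 k}}{2} = 4 + \left(k + \frac{-55 + k}{4 k}\right) = 4 + k + \frac{-55 + k}{4 k}$)
$\left(20416 - 8450\right) + Y{\left(164 \right)} = \left(20416 - 8450\right) + \left(\frac{17}{4} + 164 - \frac{55}{4 \cdot 164}\right) = \left(20416 - 8450\right) + \left(\frac{17}{4} + 164 - \frac{55}{656}\right) = 11966 + \left(\frac{17}{4} + 164 - \frac{55}{656}\right) = 11966 + \frac{110317}{656} = \frac{7960013}{656}$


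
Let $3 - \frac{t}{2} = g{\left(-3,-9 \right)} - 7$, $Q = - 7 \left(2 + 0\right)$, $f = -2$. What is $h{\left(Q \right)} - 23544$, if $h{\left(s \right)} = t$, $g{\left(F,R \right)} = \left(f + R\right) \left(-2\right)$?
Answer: $-23568$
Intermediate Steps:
$g{\left(F,R \right)} = 4 - 2 R$ ($g{\left(F,R \right)} = \left(-2 + R\right) \left(-2\right) = 4 - 2 R$)
$Q = -14$ ($Q = \left(-7\right) 2 = -14$)
$t = -24$ ($t = 6 - 2 \left(\left(4 - -18\right) - 7\right) = 6 - 2 \left(\left(4 + 18\right) - 7\right) = 6 - 2 \left(22 - 7\right) = 6 - 30 = -24$)
$h{\left(s \right)} = -24$
$h{\left(Q \right)} - 23544 = -24 - 23544 = -23568$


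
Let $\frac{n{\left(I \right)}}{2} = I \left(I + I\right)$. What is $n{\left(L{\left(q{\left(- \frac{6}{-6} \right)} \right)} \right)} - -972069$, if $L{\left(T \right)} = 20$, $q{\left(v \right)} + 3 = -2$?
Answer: $973669$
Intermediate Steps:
$q{\left(v \right)} = -5$ ($q{\left(v \right)} = -3 - 2 = -5$)
$n{\left(I \right)} = 4 I^{2}$ ($n{\left(I \right)} = 2 I \left(I + I\right) = 2 I 2 I = 2 \cdot 2 I^{2} = 4 I^{2}$)
$n{\left(L{\left(q{\left(- \frac{6}{-6} \right)} \right)} \right)} - -972069 = 4 \cdot 20^{2} - -972069 = 4 \cdot 400 + 972069 = 1600 + 972069 = 973669$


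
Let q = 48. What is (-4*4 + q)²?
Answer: 1024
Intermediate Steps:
(-4*4 + q)² = (-4*4 + 48)² = (-16 + 48)² = 32² = 1024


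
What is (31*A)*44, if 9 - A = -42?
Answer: 69564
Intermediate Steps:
A = 51 (A = 9 - 1*(-42) = 9 + 42 = 51)
(31*A)*44 = (31*51)*44 = 1581*44 = 69564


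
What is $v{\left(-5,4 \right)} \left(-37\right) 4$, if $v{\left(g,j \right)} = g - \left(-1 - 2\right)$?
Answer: $296$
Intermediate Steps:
$v{\left(g,j \right)} = 3 + g$ ($v{\left(g,j \right)} = g - \left(-1 - 2\right) = g - -3 = g + 3 = 3 + g$)
$v{\left(-5,4 \right)} \left(-37\right) 4 = \left(3 - 5\right) \left(-37\right) 4 = \left(-2\right) \left(-37\right) 4 = 74 \cdot 4 = 296$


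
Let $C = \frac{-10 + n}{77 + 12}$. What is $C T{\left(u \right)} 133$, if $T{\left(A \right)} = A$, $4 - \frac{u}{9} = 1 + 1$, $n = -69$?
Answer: $- \frac{189126}{89} \approx -2125.0$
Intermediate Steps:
$u = 18$ ($u = 36 - 9 \left(1 + 1\right) = 36 - 18 = 18$)
$C = - \frac{79}{89}$ ($C = \frac{-10 - 69}{77 + 12} = - \frac{79}{89} \approx -0.88764$)
$C T{\left(u \right)} 133 = \left(- \frac{79}{89}\right) 18 \cdot 133 = \left(- \frac{1422}{89}\right) 133 = - \frac{189126}{89}$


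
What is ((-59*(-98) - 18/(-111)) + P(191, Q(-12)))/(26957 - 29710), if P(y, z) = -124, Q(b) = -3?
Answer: -209352/101861 ≈ -2.0553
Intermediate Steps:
((-59*(-98) - 18/(-111)) + P(191, Q(-12)))/(26957 - 29710) = ((-59*(-98) - 18/(-111)) - 124)/(26957 - 29710) = ((5782 - 18*(-1/111)) - 124)/(-2753) = ((5782 + 6/37) - 124)*(-1/2753) = (213940/37 - 124)*(-1/2753) = (209352/37)*(-1/2753) = -209352/101861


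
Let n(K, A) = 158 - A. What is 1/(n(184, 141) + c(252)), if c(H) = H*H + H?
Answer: 1/63773 ≈ 1.5681e-5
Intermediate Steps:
c(H) = H + H² (c(H) = H² + H = H + H²)
1/(n(184, 141) + c(252)) = 1/((158 - 1*141) + 252*(1 + 252)) = 1/((158 - 141) + 252*253) = 1/(17 + 63756) = 1/63773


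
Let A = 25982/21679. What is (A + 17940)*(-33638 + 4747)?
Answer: -11237074768622/21679 ≈ -5.1834e+8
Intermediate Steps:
A = 25982/21679 (A = 25982*(1/21679) = 25982/21679 ≈ 1.1985)
(A + 17940)*(-33638 + 4747) = (25982/21679 + 17940)*(-33638 + 4747) = (388947242/21679)*(-28891) = -11237074768622/21679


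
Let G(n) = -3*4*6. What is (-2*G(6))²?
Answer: 20736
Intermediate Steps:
G(n) = -72 (G(n) = -12*6 = -72)
(-2*G(6))² = (-2*(-72))² = 144² = 20736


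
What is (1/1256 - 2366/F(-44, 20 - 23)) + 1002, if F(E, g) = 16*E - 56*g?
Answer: 84691833/84152 ≈ 1006.4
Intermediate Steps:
F(E, g) = -56*g + 16*E
(1/1256 - 2366/F(-44, 20 - 23)) + 1002 = (1/1256 - 2366/(-56*(20 - 23) + 16*(-44))) + 1002 = (1/1256 - 2366/(-56*(-3) - 704)) + 1002 = (1/1256 - 2366/(168 - 704)) + 1002 = (1/1256 - 2366/(-536)) + 1002 = (1/1256 - 2366*(-1/536)) + 1002 = (1/1256 + 1183/268) + 1002 = 371529/84152 + 1002 = 84691833/84152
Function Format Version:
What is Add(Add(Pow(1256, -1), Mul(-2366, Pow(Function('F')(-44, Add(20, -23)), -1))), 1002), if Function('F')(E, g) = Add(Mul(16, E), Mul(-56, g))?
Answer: Rational(84691833, 84152) ≈ 1006.4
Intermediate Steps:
Function('F')(E, g) = Add(Mul(-56, g), Mul(16, E))
Add(Add(Pow(1256, -1), Mul(-2366, Pow(Function('F')(-44, Add(20, -23)), -1))), 1002) = Add(Add(Pow(1256, -1), Mul(-2366, Pow(Add(Mul(-56, Add(20, -23)), Mul(16, -44)), -1))), 1002) = Add(Add(Rational(1, 1256), Mul(-2366, Pow(Add(Mul(-56, -3), -704), -1))), 1002) = Add(Add(Rational(1, 1256), Mul(-2366, Pow(Add(168, -704), -1))), 1002) = Add(Add(Rational(1, 1256), Mul(-2366, Pow(-536, -1))), 1002) = Add(Add(Rational(1, 1256), Mul(-2366, Rational(-1, 536))), 1002) = Add(Add(Rational(1, 1256), Rational(1183, 268)), 1002) = Add(Rational(371529, 84152), 1002) = Rational(84691833, 84152)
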